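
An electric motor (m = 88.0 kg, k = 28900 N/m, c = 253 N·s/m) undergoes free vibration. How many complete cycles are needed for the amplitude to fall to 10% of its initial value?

ζ = c/(2√(km)) = 253/(2√(28900 × 88.0)) = 253/3189 = 0.07932.
Logarithmic decrement δ = 2πζ/√(1 − ζ²) = 2π × 0.07932/√(1 − 0.00629) = 0.5000.
x_n/x₀ = e^(−nδ) ≤ 0.1; take ln: n ≥ ln(1/0.1)/δ = 2.303/0.5000 = 4.605.
So 5 complete cycles are required.

5 cycles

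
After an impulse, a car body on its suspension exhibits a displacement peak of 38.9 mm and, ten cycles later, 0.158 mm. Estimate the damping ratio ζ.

0.0873

Logarithmic decrement δ = (1/n)·ln(x₀/x_n) = (1/10)·ln(38.9/0.158) = (1/10)·ln(246.2) = 0.5506.
ζ = δ/√(4π² + δ²) = 0.5506/√(39.48 + 0.303) = 0.5506/6.307 = 0.08730.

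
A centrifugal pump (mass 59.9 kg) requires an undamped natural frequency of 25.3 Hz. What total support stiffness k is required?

ω_n = 2πf_n = 2π × 25.3 = 159.0 rad/s.
k = m·ω_n² = 59.9 × 159.0² = 59.9 × 25270 = 1514000 N/m.

1510000 N/m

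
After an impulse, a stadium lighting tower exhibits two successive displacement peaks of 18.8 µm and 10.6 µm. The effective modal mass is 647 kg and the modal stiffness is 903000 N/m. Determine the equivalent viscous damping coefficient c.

4390 N·s/m

Logarithmic decrement δ = (1/n)·ln(x₀/x_n) = (1/1)·ln(18.8/10.6) = (1/1)·ln(1.774) = 0.5730.
ζ = δ/√(4π² + δ²) = 0.5730/√(39.48 + 0.328) = 0.5730/6.309 = 0.09082.
c = ζ · 2√(km) = 0.09082 × 2√(903000 × 647) = 0.09082 × 48340 = 4390 N·s/m.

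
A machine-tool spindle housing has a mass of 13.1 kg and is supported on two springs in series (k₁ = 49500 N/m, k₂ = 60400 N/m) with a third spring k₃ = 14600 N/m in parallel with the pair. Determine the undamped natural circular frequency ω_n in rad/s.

56.5 rad/s

Series pair: k_s = k₁k₂/(k₁+k₂) = (49500)(60400)/(49500 + 60400) = 27200 N/m. In parallel with k₃: k_eq = 27200 + 14600 = 41800 N/m.
ω_n = √(k_eq/m) = √(41800/13.1) = √3191 = 56.49 rad/s.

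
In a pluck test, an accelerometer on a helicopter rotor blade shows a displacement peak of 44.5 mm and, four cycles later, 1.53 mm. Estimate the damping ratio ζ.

0.133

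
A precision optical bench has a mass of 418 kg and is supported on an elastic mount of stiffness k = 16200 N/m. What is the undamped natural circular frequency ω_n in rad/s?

6.23 rad/s

ω_n = √(k/m) = √(16200/418) = √38.76 = 6.225 rad/s.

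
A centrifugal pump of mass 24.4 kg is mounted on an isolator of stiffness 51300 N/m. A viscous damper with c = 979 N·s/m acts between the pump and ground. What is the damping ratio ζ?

0.438

ω_n = √(k/m) = √(51300/24.4) = 45.85 rad/s.
Critical damping c_c = 2√(k·m) = 2√(51300 × 24.4) = 2238 N·s/m, so ζ = c/c_c = 979/2238 = 0.4375.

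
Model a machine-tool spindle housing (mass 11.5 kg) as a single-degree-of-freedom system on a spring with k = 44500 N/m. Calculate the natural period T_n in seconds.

0.101 s

ω_n = √(k/m) = √(44500/11.5) = √3870 = 62.21 rad/s.
T_n = 2π/ω_n = 6.283/62.21 = 0.1010 s.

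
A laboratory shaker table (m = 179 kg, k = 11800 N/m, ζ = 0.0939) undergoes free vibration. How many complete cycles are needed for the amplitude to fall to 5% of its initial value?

Logarithmic decrement δ = 2πζ/√(1 − ζ²) = 2π × 0.09390/√(1 − 0.00882) = 0.5926.
x_n/x₀ = e^(−nδ) ≤ 0.05; take ln: n ≥ ln(1/0.05)/δ = 2.996/0.5926 = 5.055.
So 6 complete cycles are required.

6 cycles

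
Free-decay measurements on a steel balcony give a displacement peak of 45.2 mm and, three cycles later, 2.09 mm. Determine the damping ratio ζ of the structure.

Logarithmic decrement δ = (1/n)·ln(x₀/x_n) = (1/3)·ln(45.2/2.09) = (1/3)·ln(21.63) = 1.025.
ζ = δ/√(4π² + δ²) = 1.025/√(39.48 + 1.05) = 1.025/6.366 = 0.1610.

0.161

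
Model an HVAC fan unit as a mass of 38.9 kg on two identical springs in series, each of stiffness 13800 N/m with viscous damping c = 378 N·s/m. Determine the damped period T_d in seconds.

0.507 s

Series springs: 1/k_eq = 2/13800, so k_eq = 13800/2 = 6900 N/m.
ω_n = √(k_eq/m) = √(6900/38.9) = 13.32 rad/s.
Critical damping c_c = 2√(k_eq·m) = 2√(6900 × 38.9) = 1036 N·s/m, so ζ = c/c_c = 378/1036 = 0.3648.
ω_d = ω_n√(1 − ζ²) = 13.32 × √(1 − 0.133) = 12.40 rad/s.
T_d = 2π/ω_d = 0.5067 s.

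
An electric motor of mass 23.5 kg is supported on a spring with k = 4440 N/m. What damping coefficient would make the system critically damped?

c_c = 2√(k·m) = 2√(4440 × 23.5) = 2 × 323.0 = 646.0 N·s/m.

646 N·s/m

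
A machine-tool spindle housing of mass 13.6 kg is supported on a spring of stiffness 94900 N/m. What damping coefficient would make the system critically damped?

2270 N·s/m

c_c = 2√(k·m) = 2√(94900 × 13.6) = 2 × 1136 = 2272 N·s/m.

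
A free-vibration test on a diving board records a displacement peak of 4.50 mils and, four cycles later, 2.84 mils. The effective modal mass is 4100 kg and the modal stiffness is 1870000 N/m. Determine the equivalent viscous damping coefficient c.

Logarithmic decrement δ = (1/n)·ln(x₀/x_n) = (1/4)·ln(4.50/2.84) = (1/4)·ln(1.585) = 0.1151.
ζ = δ/√(4π² + δ²) = 0.1151/√(39.48 + 0.0132) = 0.1151/6.284 = 0.01831.
c = ζ · 2√(km) = 0.01831 × 2√(1870000 × 4100) = 0.01831 × 175100 = 3207 N·s/m.

3210 N·s/m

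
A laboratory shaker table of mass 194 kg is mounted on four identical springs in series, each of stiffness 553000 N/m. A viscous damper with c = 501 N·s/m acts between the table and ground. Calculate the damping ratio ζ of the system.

0.0484

Series springs: 1/k_eq = 4/553000, so k_eq = 553000/4 = 138200 N/m.
ω_n = √(k_eq/m) = √(138200/194) = 26.70 rad/s.
Critical damping c_c = 2√(k_eq·m) = 2√(138200 × 194) = 10360 N·s/m, so ζ = c/c_c = 501/10360 = 0.04837.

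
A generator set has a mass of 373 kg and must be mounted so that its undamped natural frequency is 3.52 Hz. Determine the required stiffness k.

182000 N/m

ω_n = 2πf_n = 2π × 3.52 = 22.12 rad/s.
k = m·ω_n² = 373 × 22.12² = 373 × 489.2 = 182500 N/m.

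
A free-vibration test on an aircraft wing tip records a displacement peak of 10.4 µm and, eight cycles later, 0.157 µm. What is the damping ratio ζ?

Logarithmic decrement δ = (1/n)·ln(x₀/x_n) = (1/8)·ln(10.4/0.157) = (1/8)·ln(66.24) = 0.5242.
ζ = δ/√(4π² + δ²) = 0.5242/√(39.48 + 0.275) = 0.5242/6.305 = 0.08313.

0.0831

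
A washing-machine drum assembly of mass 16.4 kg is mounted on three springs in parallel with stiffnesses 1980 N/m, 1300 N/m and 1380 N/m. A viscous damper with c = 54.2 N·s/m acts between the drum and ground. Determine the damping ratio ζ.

Parallel springs add: k_eq = 1980 + 1300 + 1380 = 4660 N/m.
ω_n = √(k_eq/m) = √(4660/16.4) = 16.86 rad/s.
Critical damping c_c = 2√(k_eq·m) = 2√(4660 × 16.4) = 552.9 N·s/m, so ζ = c/c_c = 54.2/552.9 = 0.09803.

0.0980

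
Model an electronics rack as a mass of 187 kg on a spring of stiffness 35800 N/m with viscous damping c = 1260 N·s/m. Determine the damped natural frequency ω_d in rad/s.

ω_n = √(k/m) = √(35800/187) = 13.84 rad/s.
Critical damping c_c = 2√(k·m) = 2√(35800 × 187) = 5175 N·s/m, so ζ = c/c_c = 1260/5175 = 0.2435.
ω_d = ω_n√(1 − ζ²) = 13.84 × √(1 − 0.0593) = 13.42 rad/s.

13.4 rad/s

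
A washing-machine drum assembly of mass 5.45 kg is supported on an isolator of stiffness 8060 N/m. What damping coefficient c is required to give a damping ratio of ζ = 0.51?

c_c = 2√(k·m) = 2√(8060 × 5.45) = 419.2 N·s/m.
c = ζ·c_c = 0.51 × 419.2 = 213.8 N·s/m.

214 N·s/m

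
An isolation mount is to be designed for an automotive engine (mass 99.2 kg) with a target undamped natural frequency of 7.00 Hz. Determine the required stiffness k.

192000 N/m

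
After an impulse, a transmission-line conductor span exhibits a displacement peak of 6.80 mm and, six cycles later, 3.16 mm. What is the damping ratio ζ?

Logarithmic decrement δ = (1/n)·ln(x₀/x_n) = (1/6)·ln(6.80/3.16) = (1/6)·ln(2.152) = 0.1277.
ζ = δ/√(4π² + δ²) = 0.1277/√(39.48 + 0.0163) = 0.1277/6.284 = 0.02032.

0.0203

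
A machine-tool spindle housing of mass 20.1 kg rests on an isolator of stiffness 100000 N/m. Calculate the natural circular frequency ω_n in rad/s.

70.5 rad/s

ω_n = √(k/m) = √(100000/20.1) = √4975 = 70.53 rad/s.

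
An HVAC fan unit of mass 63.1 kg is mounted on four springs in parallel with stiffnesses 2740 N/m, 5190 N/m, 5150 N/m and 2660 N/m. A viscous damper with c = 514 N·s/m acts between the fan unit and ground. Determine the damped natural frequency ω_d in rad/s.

15.3 rad/s

Parallel springs add: k_eq = 2740 + 5190 + 5150 + 2660 = 15740 N/m.
ω_n = √(k_eq/m) = √(15740/63.1) = 15.79 rad/s.
Critical damping c_c = 2√(k_eq·m) = 2√(15740 × 63.1) = 1993 N·s/m, so ζ = c/c_c = 514/1993 = 0.2579.
ω_d = ω_n√(1 − ζ²) = 15.79 × √(1 − 0.0665) = 15.26 rad/s.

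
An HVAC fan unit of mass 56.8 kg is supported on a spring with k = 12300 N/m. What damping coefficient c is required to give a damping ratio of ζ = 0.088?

147 N·s/m

c_c = 2√(k·m) = 2√(12300 × 56.8) = 1672 N·s/m.
c = ζ·c_c = 0.088 × 1672 = 147.1 N·s/m.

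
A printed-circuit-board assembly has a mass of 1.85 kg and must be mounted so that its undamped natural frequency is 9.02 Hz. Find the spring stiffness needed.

5940 N/m

ω_n = 2πf_n = 2π × 9.02 = 56.67 rad/s.
k = m·ω_n² = 1.85 × 56.67² = 1.85 × 3212 = 5942 N/m.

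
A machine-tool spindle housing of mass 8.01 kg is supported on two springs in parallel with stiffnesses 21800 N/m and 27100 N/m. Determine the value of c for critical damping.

Parallel springs add: k_eq = 21800 + 27100 = 48900 N/m.
c_c = 2√(k_eq·m) = 2√(48900 × 8.01) = 2 × 625.9 = 1252 N·s/m.

1250 N·s/m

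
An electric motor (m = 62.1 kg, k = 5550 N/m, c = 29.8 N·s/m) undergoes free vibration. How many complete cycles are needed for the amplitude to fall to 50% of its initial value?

5 cycles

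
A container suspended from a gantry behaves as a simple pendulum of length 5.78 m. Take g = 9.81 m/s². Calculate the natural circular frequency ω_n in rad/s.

For a simple pendulum ω_n = √(g/L) = √(9.81/5.78) = √1.697 = 1.303 rad/s.

1.30 rad/s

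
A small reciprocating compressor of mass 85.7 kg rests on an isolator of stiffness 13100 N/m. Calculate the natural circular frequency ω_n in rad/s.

ω_n = √(k/m) = √(13100/85.7) = √152.9 = 12.36 rad/s.

12.4 rad/s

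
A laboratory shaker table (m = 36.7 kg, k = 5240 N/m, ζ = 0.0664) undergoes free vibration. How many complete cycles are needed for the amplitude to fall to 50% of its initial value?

Logarithmic decrement δ = 2πζ/√(1 − ζ²) = 2π × 0.06640/√(1 − 0.00441) = 0.4181.
x_n/x₀ = e^(−nδ) ≤ 0.5; take ln: n ≥ ln(1/0.5)/δ = 0.6931/0.4181 = 1.658.
So 2 complete cycles are required.

2 cycles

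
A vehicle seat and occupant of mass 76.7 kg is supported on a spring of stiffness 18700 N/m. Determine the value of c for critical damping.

c_c = 2√(k·m) = 2√(18700 × 76.7) = 2 × 1198 = 2395 N·s/m.

2400 N·s/m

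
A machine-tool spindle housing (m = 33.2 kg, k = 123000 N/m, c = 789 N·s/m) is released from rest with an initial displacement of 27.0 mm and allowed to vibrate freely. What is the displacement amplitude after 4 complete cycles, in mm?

0.181 mm

ζ = c/(2√(km)) = 789/(2√(123000 × 33.2)) = 789/4042 = 0.1952.
Logarithmic decrement δ = 2πζ/√(1 − ζ²) = 2π × 0.1952/√(1 − 0.0381) = 1.251.
After n cycles, x_n/x₀ = e^(−nδ), so x_4 = 27.0 × e^(−4 × 1.251) = 27.0 × 0.006720 = 0.1814 mm.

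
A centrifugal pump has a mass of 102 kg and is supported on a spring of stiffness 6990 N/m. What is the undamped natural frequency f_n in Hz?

1.32 Hz

ω_n = √(k/m) = √(6990/102) = √68.53 = 8.278 rad/s.
f_n = ω_n/(2π) = 8.278/6.283 = 1.318 Hz.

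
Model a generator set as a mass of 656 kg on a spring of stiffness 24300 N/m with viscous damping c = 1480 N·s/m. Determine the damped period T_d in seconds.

1.05 s

ω_n = √(k/m) = √(24300/656) = 6.086 rad/s.
Critical damping c_c = 2√(k·m) = 2√(24300 × 656) = 7985 N·s/m, so ζ = c/c_c = 1480/7985 = 0.1853.
ω_d = ω_n√(1 − ζ²) = 6.086 × √(1 − 0.0344) = 5.981 rad/s.
T_d = 2π/ω_d = 1.051 s.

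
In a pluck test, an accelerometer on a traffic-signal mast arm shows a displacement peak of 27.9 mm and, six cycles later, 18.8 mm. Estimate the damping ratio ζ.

0.0105

Logarithmic decrement δ = (1/n)·ln(x₀/x_n) = (1/6)·ln(27.9/18.8) = (1/6)·ln(1.484) = 0.06579.
ζ = δ/√(4π² + δ²) = 0.06579/√(39.48 + 0.00433) = 0.06579/6.284 = 0.01047.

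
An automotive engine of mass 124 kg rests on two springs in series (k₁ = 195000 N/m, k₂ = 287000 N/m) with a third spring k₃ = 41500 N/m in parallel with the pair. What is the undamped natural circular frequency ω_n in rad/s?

Series pair: k_s = k₁k₂/(k₁+k₂) = (195000)(287000)/(195000 + 287000) = 116100 N/m. In parallel with k₃: k_eq = 116100 + 41500 = 157600 N/m.
ω_n = √(k_eq/m) = √(157600/124) = √1271 = 35.65 rad/s.

35.7 rad/s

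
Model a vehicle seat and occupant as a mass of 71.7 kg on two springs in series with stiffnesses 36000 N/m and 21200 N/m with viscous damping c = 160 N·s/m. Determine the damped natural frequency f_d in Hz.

2.16 Hz

Series springs: 1/k_eq = 1/36000 + 1/21200 = 7.495×10^-5, so k_eq = 13340 N/m.
ω_n = √(k_eq/m) = √(13340/71.7) = 13.64 rad/s.
Critical damping c_c = 2√(k_eq·m) = 2√(13340 × 71.7) = 1956 N·s/m, so ζ = c/c_c = 160/1956 = 0.08179.
ω_d = ω_n√(1 − ζ²) = 13.64 × √(1 − 0.00669) = 13.60 rad/s.
f_d = ω_d/(2π) = 2.164 Hz.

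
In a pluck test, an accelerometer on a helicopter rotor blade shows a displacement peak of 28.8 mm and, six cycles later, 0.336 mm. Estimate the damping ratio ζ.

Logarithmic decrement δ = (1/n)·ln(x₀/x_n) = (1/6)·ln(28.8/0.336) = (1/6)·ln(85.71) = 0.7418.
ζ = δ/√(4π² + δ²) = 0.7418/√(39.48 + 0.550) = 0.7418/6.327 = 0.1173.

0.117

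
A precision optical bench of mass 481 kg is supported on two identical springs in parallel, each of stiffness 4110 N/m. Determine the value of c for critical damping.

Parallel springs add: k_eq = 2 × 4110 = 8220 N/m.
c_c = 2√(k_eq·m) = 2√(8220 × 481) = 2 × 1988 = 3977 N·s/m.

3980 N·s/m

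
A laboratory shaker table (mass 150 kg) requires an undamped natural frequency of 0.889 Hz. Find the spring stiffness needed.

ω_n = 2πf_n = 2π × 0.889 = 5.586 rad/s.
k = m·ω_n² = 150 × 5.586² = 150 × 31.20 = 4680 N/m.

4680 N/m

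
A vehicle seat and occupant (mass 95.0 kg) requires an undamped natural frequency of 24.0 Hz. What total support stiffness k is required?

2160000 N/m

ω_n = 2πf_n = 2π × 24.0 = 150.8 rad/s.
k = m·ω_n² = 95.0 × 150.8² = 95.0 × 22740 = 2160000 N/m.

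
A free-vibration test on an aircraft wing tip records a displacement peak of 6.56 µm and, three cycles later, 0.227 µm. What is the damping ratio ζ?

0.176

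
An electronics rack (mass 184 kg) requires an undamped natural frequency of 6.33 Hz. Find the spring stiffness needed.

291000 N/m

ω_n = 2πf_n = 2π × 6.33 = 39.77 rad/s.
k = m·ω_n² = 184 × 39.77² = 184 × 1582 = 291100 N/m.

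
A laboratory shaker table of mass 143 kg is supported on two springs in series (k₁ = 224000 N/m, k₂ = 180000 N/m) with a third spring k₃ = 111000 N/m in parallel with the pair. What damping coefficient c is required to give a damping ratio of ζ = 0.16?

Series pair: k_s = k₁k₂/(k₁+k₂) = (224000)(180000)/(224000 + 180000) = 99800 N/m. In parallel with k₃: k_eq = 99800 + 111000 = 210800 N/m.
c_c = 2√(k_eq·m) = 2√(210800 × 143) = 10980 N·s/m.
c = ζ·c_c = 0.16 × 10980 = 1757 N·s/m.

1760 N·s/m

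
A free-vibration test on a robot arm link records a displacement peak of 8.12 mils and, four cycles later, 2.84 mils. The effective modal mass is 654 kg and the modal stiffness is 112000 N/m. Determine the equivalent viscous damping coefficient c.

715 N·s/m

Logarithmic decrement δ = (1/n)·ln(x₀/x_n) = (1/4)·ln(8.12/2.84) = (1/4)·ln(2.859) = 0.2626.
ζ = δ/√(4π² + δ²) = 0.2626/√(39.48 + 0.0690) = 0.2626/6.289 = 0.04176.
c = ζ · 2√(km) = 0.04176 × 2√(112000 × 654) = 0.04176 × 17120 = 714.9 N·s/m.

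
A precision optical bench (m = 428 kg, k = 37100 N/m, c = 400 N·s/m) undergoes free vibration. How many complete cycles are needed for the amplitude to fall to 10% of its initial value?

8 cycles

ζ = c/(2√(km)) = 400/(2√(37100 × 428)) = 400/7970 = 0.05019.
Logarithmic decrement δ = 2πζ/√(1 − ζ²) = 2π × 0.05019/√(1 − 0.00252) = 0.3158.
x_n/x₀ = e^(−nδ) ≤ 0.1; take ln: n ≥ ln(1/0.1)/δ = 2.303/0.3158 = 7.292.
So 8 complete cycles are required.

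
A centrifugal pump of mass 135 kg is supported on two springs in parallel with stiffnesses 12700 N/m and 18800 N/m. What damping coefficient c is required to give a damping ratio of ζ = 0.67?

Parallel springs add: k_eq = 12700 + 18800 = 31500 N/m.
c_c = 2√(k_eq·m) = 2√(31500 × 135) = 4124 N·s/m.
c = ζ·c_c = 0.67 × 4124 = 2763 N·s/m.

2760 N·s/m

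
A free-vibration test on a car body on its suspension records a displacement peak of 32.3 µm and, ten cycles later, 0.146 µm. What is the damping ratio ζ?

0.0856

Logarithmic decrement δ = (1/n)·ln(x₀/x_n) = (1/10)·ln(32.3/0.146) = (1/10)·ln(221.2) = 0.5399.
ζ = δ/√(4π² + δ²) = 0.5399/√(39.48 + 0.292) = 0.5399/6.306 = 0.08562.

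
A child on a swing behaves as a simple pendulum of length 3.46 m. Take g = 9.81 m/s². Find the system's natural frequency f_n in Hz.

0.268 Hz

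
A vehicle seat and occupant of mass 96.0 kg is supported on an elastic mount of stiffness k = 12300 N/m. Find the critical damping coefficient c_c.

2170 N·s/m

c_c = 2√(k·m) = 2√(12300 × 96.0) = 2 × 1087 = 2173 N·s/m.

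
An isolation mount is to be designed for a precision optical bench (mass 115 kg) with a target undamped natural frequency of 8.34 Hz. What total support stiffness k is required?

ω_n = 2πf_n = 2π × 8.34 = 52.40 rad/s.
k = m·ω_n² = 115 × 52.40² = 115 × 2746 = 315800 N/m.

316000 N/m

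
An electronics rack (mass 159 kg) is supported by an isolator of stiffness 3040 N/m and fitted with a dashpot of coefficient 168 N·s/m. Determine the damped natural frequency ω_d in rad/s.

4.34 rad/s

ω_n = √(k/m) = √(3040/159) = 4.373 rad/s.
Critical damping c_c = 2√(k·m) = 2√(3040 × 159) = 1390 N·s/m, so ζ = c/c_c = 168/1390 = 0.1208.
ω_d = ω_n√(1 − ζ²) = 4.373 × √(1 − 0.0146) = 4.341 rad/s.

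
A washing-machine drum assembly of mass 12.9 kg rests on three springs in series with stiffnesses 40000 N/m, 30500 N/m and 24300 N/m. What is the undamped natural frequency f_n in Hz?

4.45 Hz

Series springs: 1/k_eq = 1/40000 + 1/30500 + 1/24300 = 9.894×10^-5, so k_eq = 10110 N/m.
ω_n = √(k_eq/m) = √(10110/12.9) = √783.5 = 27.99 rad/s.
f_n = ω_n/(2π) = 27.99/6.283 = 4.455 Hz.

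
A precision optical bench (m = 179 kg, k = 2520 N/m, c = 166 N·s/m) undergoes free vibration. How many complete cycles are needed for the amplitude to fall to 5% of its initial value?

4 cycles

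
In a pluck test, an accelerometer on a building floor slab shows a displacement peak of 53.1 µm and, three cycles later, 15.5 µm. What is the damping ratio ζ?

0.0652

Logarithmic decrement δ = (1/n)·ln(x₀/x_n) = (1/3)·ln(53.1/15.5) = (1/3)·ln(3.426) = 0.4104.
ζ = δ/√(4π² + δ²) = 0.4104/√(39.48 + 0.168) = 0.4104/6.297 = 0.06519.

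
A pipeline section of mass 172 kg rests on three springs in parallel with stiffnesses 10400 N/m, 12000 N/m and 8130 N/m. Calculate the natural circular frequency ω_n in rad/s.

13.3 rad/s

Parallel springs add: k_eq = 10400 + 12000 + 8130 = 30530 N/m.
ω_n = √(k_eq/m) = √(30530/172) = √177.5 = 13.32 rad/s.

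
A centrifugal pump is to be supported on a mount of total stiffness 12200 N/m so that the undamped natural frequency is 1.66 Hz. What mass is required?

112 kg

ω_n = 2πf_n = 2π × 1.66 = 10.43 rad/s.
m = k/ω_n² = 12200/10.43² = 12200/108.8 = 112.1 kg.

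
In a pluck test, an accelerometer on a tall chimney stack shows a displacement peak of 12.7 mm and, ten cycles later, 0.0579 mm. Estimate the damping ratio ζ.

Logarithmic decrement δ = (1/n)·ln(x₀/x_n) = (1/10)·ln(12.7/0.0579) = (1/10)·ln(219.3) = 0.5391.
ζ = δ/√(4π² + δ²) = 0.5391/√(39.48 + 0.291) = 0.5391/6.306 = 0.08548.

0.0855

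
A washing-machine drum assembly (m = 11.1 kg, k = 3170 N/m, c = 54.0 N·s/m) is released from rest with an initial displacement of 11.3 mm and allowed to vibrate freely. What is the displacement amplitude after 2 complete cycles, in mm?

1.82 mm

ζ = c/(2√(km)) = 54.0/(2√(3170 × 11.1)) = 54.0/375.2 = 0.1439.
Logarithmic decrement δ = 2πζ/√(1 − ζ²) = 2π × 0.1439/√(1 − 0.0207) = 0.9139.
After n cycles, x_n/x₀ = e^(−nδ), so x_2 = 11.3 × e^(−2 × 0.9139) = 11.3 × 0.1608 = 1.817 mm.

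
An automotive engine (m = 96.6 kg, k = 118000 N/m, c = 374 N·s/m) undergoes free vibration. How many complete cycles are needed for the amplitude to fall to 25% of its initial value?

ζ = c/(2√(km)) = 374/(2√(118000 × 96.6)) = 374/6752 = 0.05539.
Logarithmic decrement δ = 2πζ/√(1 − ζ²) = 2π × 0.05539/√(1 − 0.00307) = 0.3485.
x_n/x₀ = e^(−nδ) ≤ 0.25; take ln: n ≥ ln(1/0.25)/δ = 1.386/0.3485 = 3.977.
So 4 complete cycles are required.

4 cycles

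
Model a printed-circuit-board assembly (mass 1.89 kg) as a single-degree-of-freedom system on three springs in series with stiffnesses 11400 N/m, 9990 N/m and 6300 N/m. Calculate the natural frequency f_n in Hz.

Series springs: 1/k_eq = 1/11400 + 1/9990 + 1/6300 = 0.0003465, so k_eq = 2886 N/m.
ω_n = √(k_eq/m) = √(2886/1.89) = √1527 = 39.07 rad/s.
f_n = ω_n/(2π) = 39.07/6.283 = 6.219 Hz.

6.22 Hz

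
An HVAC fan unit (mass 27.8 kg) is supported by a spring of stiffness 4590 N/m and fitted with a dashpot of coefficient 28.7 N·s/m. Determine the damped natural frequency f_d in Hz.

2.04 Hz

ω_n = √(k/m) = √(4590/27.8) = 12.85 rad/s.
Critical damping c_c = 2√(k·m) = 2√(4590 × 27.8) = 714.4 N·s/m, so ζ = c/c_c = 28.7/714.4 = 0.04017.
ω_d = ω_n√(1 − ζ²) = 12.85 × √(1 − 0.00161) = 12.84 rad/s.
f_d = ω_d/(2π) = 2.043 Hz.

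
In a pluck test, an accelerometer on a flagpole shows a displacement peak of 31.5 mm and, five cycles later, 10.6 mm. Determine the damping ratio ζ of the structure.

0.0346

Logarithmic decrement δ = (1/n)·ln(x₀/x_n) = (1/5)·ln(31.5/10.6) = (1/5)·ln(2.972) = 0.2178.
ζ = δ/√(4π² + δ²) = 0.2178/√(39.48 + 0.0474) = 0.2178/6.287 = 0.03465.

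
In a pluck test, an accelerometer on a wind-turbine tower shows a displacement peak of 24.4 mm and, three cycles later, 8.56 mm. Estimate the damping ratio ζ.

0.0555

Logarithmic decrement δ = (1/n)·ln(x₀/x_n) = (1/3)·ln(24.4/8.56) = (1/3)·ln(2.850) = 0.3492.
ζ = δ/√(4π² + δ²) = 0.3492/√(39.48 + 0.122) = 0.3492/6.293 = 0.05549.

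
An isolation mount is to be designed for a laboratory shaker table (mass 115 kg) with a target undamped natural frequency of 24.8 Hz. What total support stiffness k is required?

ω_n = 2πf_n = 2π × 24.8 = 155.8 rad/s.
k = m·ω_n² = 115 × 155.8² = 115 × 24280 = 2792000 N/m.

2790000 N/m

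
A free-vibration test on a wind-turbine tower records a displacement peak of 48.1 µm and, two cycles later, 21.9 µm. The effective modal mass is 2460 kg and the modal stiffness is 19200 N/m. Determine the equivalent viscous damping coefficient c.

Logarithmic decrement δ = (1/n)·ln(x₀/x_n) = (1/2)·ln(48.1/21.9) = (1/2)·ln(2.196) = 0.3934.
ζ = δ/√(4π² + δ²) = 0.3934/√(39.48 + 0.155) = 0.3934/6.295 = 0.06249.
c = ζ · 2√(km) = 0.06249 × 2√(19200 × 2460) = 0.06249 × 13750 = 858.9 N·s/m.

859 N·s/m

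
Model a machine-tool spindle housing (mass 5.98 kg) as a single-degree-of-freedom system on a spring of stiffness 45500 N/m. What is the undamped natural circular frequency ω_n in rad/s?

ω_n = √(k/m) = √(45500/5.98) = √7609 = 87.23 rad/s.

87.2 rad/s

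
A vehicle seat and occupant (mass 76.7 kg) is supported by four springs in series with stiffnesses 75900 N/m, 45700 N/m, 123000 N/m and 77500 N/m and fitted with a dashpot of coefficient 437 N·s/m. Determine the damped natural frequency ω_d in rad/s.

Series springs: 1/k_eq = 1/75900 + 1/45700 + 1/123000 + 1/77500 = 5.609×10^-5, so k_eq = 17830 N/m.
ω_n = √(k_eq/m) = √(17830/76.7) = 15.25 rad/s.
Critical damping c_c = 2√(k_eq·m) = 2√(17830 × 76.7) = 2339 N·s/m, so ζ = c/c_c = 437/2339 = 0.1869.
ω_d = ω_n√(1 − ζ²) = 15.25 × √(1 − 0.0349) = 14.98 rad/s.

15.0 rad/s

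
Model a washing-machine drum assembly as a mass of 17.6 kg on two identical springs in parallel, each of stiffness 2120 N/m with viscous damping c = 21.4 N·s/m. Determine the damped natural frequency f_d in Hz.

2.47 Hz

Parallel springs add: k_eq = 2 × 2120 = 4240 N/m.
ω_n = √(k_eq/m) = √(4240/17.6) = 15.52 rad/s.
Critical damping c_c = 2√(k_eq·m) = 2√(4240 × 17.6) = 546.3 N·s/m, so ζ = c/c_c = 21.4/546.3 = 0.03917.
ω_d = ω_n√(1 − ζ²) = 15.52 × √(1 − 0.00153) = 15.51 rad/s.
f_d = ω_d/(2π) = 2.468 Hz.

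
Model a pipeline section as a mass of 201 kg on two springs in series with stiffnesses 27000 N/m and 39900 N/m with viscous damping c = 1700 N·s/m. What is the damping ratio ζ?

Series springs: 1/k_eq = 1/27000 + 1/39900 = 6.210×10^-5, so k_eq = 16100 N/m.
ω_n = √(k_eq/m) = √(16100/201) = 8.951 rad/s.
Critical damping c_c = 2√(k_eq·m) = 2√(16100 × 201) = 3598 N·s/m, so ζ = c/c_c = 1700/3598 = 0.4725.

0.472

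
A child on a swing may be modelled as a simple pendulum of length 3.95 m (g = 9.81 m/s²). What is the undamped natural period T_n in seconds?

For a simple pendulum ω_n = √(g/L) = √(9.81/3.95) = √2.484 = 1.576 rad/s.
T_n = 2π/ω_n = 6.283/1.576 = 3.987 s.

3.99 s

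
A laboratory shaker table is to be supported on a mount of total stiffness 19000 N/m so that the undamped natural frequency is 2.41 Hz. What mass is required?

ω_n = 2πf_n = 2π × 2.41 = 15.14 rad/s.
m = k/ω_n² = 19000/15.14² = 19000/229.3 = 82.86 kg.

82.9 kg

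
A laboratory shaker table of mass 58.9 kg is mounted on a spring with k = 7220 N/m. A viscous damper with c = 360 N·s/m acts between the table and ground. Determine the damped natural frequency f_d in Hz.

1.69 Hz

ω_n = √(k/m) = √(7220/58.9) = 11.07 rad/s.
Critical damping c_c = 2√(k·m) = 2√(7220 × 58.9) = 1304 N·s/m, so ζ = c/c_c = 360/1304 = 0.2760.
ω_d = ω_n√(1 − ζ²) = 11.07 × √(1 − 0.0762) = 10.64 rad/s.
f_d = ω_d/(2π) = 1.694 Hz.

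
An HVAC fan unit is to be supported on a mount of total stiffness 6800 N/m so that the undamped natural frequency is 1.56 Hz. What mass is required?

70.8 kg

ω_n = 2πf_n = 2π × 1.56 = 9.802 rad/s.
m = k/ω_n² = 6800/9.802² = 6800/96.07 = 70.78 kg.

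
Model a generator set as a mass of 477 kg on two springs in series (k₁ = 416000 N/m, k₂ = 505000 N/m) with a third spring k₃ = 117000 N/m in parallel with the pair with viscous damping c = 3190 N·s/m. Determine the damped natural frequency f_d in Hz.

Series pair: k_s = k₁k₂/(k₁+k₂) = (416000)(505000)/(416000 + 505000) = 228100 N/m. In parallel with k₃: k_eq = 228100 + 117000 = 345100 N/m.
ω_n = √(k_eq/m) = √(345100/477) = 26.90 rad/s.
Critical damping c_c = 2√(k_eq·m) = 2√(345100 × 477) = 25660 N·s/m, so ζ = c/c_c = 3190/25660 = 0.1243.
ω_d = ω_n√(1 − ζ²) = 26.90 × √(1 − 0.0155) = 26.69 rad/s.
f_d = ω_d/(2π) = 4.248 Hz.

4.25 Hz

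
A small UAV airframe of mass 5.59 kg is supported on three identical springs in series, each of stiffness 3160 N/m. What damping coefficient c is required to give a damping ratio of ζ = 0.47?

72.1 N·s/m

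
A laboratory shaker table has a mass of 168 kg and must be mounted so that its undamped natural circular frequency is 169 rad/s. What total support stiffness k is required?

k = m·ω_n² = 168 × 169.0² = 168 × 28560 = 4798000 N/m.

4800000 N/m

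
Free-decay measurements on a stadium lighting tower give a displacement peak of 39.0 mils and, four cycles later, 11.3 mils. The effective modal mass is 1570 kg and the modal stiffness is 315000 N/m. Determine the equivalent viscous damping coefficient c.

2190 N·s/m

Logarithmic decrement δ = (1/n)·ln(x₀/x_n) = (1/4)·ln(39.0/11.3) = (1/4)·ln(3.451) = 0.3097.
ζ = δ/√(4π² + δ²) = 0.3097/√(39.48 + 0.0959) = 0.3097/6.291 = 0.04923.
c = ζ · 2√(km) = 0.04923 × 2√(315000 × 1570) = 0.04923 × 44480 = 2190 N·s/m.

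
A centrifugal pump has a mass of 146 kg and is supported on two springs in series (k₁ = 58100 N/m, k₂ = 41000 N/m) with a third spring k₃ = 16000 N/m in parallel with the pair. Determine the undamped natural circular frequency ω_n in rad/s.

16.6 rad/s

Series pair: k_s = k₁k₂/(k₁+k₂) = (58100)(41000)/(58100 + 41000) = 24040 N/m. In parallel with k₃: k_eq = 24040 + 16000 = 40040 N/m.
ω_n = √(k_eq/m) = √(40040/146) = √274.2 = 16.56 rad/s.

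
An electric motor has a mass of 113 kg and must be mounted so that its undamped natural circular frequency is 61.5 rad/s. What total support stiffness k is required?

427000 N/m

k = m·ω_n² = 113 × 61.50² = 113 × 3782 = 427400 N/m.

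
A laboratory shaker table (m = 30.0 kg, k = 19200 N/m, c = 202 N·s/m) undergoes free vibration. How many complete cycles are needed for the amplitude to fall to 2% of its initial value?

ζ = c/(2√(km)) = 202/(2√(19200 × 30.0)) = 202/1518 = 0.1331.
Logarithmic decrement δ = 2πζ/√(1 − ζ²) = 2π × 0.1331/√(1 − 0.0177) = 0.8437.
x_n/x₀ = e^(−nδ) ≤ 0.02; take ln: n ≥ ln(1/0.02)/δ = 3.912/0.8437 = 4.637.
So 5 complete cycles are required.

5 cycles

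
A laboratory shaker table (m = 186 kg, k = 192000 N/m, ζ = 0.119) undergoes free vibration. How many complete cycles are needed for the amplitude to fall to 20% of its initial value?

Logarithmic decrement δ = 2πζ/√(1 − ζ²) = 2π × 0.1190/√(1 − 0.0142) = 0.7531.
x_n/x₀ = e^(−nδ) ≤ 0.2; take ln: n ≥ ln(1/0.2)/δ = 1.609/0.7531 = 2.137.
So 3 complete cycles are required.

3 cycles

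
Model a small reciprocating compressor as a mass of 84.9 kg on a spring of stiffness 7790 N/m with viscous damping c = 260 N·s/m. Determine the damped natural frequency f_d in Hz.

ω_n = √(k/m) = √(7790/84.9) = 9.579 rad/s.
Critical damping c_c = 2√(k·m) = 2√(7790 × 84.9) = 1626 N·s/m, so ζ = c/c_c = 260/1626 = 0.1599.
ω_d = ω_n√(1 − ζ²) = 9.579 × √(1 − 0.0256) = 9.456 rad/s.
f_d = ω_d/(2π) = 1.505 Hz.

1.50 Hz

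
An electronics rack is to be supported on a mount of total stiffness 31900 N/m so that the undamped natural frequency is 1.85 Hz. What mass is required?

236 kg

ω_n = 2πf_n = 2π × 1.85 = 11.62 rad/s.
m = k/ω_n² = 31900/11.62² = 31900/135.1 = 236.1 kg.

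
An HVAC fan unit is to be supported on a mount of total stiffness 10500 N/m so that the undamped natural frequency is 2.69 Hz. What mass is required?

ω_n = 2πf_n = 2π × 2.69 = 16.90 rad/s.
m = k/ω_n² = 10500/16.90² = 10500/285.7 = 36.76 kg.

36.8 kg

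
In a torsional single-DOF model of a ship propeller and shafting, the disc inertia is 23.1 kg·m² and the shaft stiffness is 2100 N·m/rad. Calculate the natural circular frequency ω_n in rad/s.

ω_n = √(k_t/J) = √(2100/23.1) = √90.91 = 9.535 rad/s.

9.53 rad/s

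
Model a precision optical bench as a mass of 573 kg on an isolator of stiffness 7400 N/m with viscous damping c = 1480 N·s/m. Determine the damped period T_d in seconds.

1.87 s

ω_n = √(k/m) = √(7400/573) = 3.594 rad/s.
Critical damping c_c = 2√(k·m) = 2√(7400 × 573) = 4118 N·s/m, so ζ = c/c_c = 1480/4118 = 0.3594.
ω_d = ω_n√(1 − ζ²) = 3.594 × √(1 − 0.129) = 3.354 rad/s.
T_d = 2π/ω_d = 1.874 s.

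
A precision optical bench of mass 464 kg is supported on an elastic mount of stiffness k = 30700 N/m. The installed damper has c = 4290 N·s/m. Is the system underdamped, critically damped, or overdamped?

underdamped

c_c = 2√(k·m) = 7548 N·s/m; ζ = c/c_c = 4290/7548 = 0.568.
Since ζ < 1 the system is underdamped.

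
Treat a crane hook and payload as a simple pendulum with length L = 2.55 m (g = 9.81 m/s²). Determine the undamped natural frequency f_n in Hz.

For a simple pendulum ω_n = √(g/L) = √(9.81/2.55) = √3.847 = 1.961 rad/s.
f_n = ω_n/(2π) = 1.961/6.283 = 0.3122 Hz.

0.312 Hz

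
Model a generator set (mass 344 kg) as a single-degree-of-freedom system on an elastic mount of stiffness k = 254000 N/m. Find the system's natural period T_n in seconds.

ω_n = √(k/m) = √(254000/344) = √738.4 = 27.17 rad/s.
T_n = 2π/ω_n = 6.283/27.17 = 0.2312 s.

0.231 s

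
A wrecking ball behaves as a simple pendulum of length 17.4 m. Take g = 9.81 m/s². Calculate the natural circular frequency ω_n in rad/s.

For a simple pendulum ω_n = √(g/L) = √(9.81/17.4) = √0.5638 = 0.7509 rad/s.

0.751 rad/s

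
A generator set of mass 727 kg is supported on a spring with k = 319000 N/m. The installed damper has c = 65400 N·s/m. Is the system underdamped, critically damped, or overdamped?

overdamped

c_c = 2√(k·m) = 30460 N·s/m; ζ = c/c_c = 65400/30460 = 2.15.
Since ζ > 1 the system is overdamped.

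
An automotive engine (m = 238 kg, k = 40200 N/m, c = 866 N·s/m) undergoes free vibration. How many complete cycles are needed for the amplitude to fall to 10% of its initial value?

3 cycles

ζ = c/(2√(km)) = 866/(2√(40200 × 238)) = 866/6186 = 0.1400.
Logarithmic decrement δ = 2πζ/√(1 − ζ²) = 2π × 0.1400/√(1 − 0.0196) = 0.8883.
x_n/x₀ = e^(−nδ) ≤ 0.1; take ln: n ≥ ln(1/0.1)/δ = 2.303/0.8883 = 2.592.
So 3 complete cycles are required.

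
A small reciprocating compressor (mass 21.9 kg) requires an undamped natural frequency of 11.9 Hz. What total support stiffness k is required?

ω_n = 2πf_n = 2π × 11.9 = 74.77 rad/s.
k = m·ω_n² = 21.9 × 74.77² = 21.9 × 5591 = 122400 N/m.

122000 N/m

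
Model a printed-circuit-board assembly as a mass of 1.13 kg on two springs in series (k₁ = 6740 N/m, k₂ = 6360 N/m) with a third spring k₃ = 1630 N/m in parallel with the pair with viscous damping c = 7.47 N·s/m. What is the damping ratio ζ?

0.0502

Series pair: k_s = k₁k₂/(k₁+k₂) = (6740)(6360)/(6740 + 6360) = 3272 N/m. In parallel with k₃: k_eq = 3272 + 1630 = 4902 N/m.
ω_n = √(k_eq/m) = √(4902/1.13) = 65.87 rad/s.
Critical damping c_c = 2√(k_eq·m) = 2√(4902 × 1.13) = 148.9 N·s/m, so ζ = c/c_c = 7.47/148.9 = 0.05018.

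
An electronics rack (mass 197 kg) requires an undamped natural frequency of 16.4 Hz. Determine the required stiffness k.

2090000 N/m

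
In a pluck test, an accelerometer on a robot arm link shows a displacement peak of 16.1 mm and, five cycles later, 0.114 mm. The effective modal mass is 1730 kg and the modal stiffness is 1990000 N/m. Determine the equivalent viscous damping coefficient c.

Logarithmic decrement δ = (1/n)·ln(x₀/x_n) = (1/5)·ln(16.1/0.114) = (1/5)·ln(141.2) = 0.9901.
ζ = δ/√(4π² + δ²) = 0.9901/√(39.48 + 0.980) = 0.9901/6.361 = 0.1557.
c = ζ · 2√(km) = 0.1557 × 2√(1990000 × 1730) = 0.1557 × 117300 = 18270 N·s/m.

18300 N·s/m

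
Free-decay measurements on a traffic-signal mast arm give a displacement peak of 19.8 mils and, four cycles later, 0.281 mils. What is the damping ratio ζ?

0.167

Logarithmic decrement δ = (1/n)·ln(x₀/x_n) = (1/4)·ln(19.8/0.281) = (1/4)·ln(70.46) = 1.064.
ζ = δ/√(4π² + δ²) = 1.064/√(39.48 + 1.13) = 1.064/6.373 = 0.1669.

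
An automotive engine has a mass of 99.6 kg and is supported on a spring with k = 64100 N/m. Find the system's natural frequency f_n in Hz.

ω_n = √(k/m) = √(64100/99.6) = √643.6 = 25.37 rad/s.
f_n = ω_n/(2π) = 25.37/6.283 = 4.038 Hz.

4.04 Hz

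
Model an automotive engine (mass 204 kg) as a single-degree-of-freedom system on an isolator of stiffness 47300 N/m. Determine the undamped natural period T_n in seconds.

0.413 s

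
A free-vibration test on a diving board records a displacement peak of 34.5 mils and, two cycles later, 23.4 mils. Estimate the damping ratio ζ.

0.0309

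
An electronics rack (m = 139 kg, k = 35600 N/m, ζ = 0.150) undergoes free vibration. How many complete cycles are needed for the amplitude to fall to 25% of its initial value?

Logarithmic decrement δ = 2πζ/√(1 − ζ²) = 2π × 0.1500/√(1 − 0.0225) = 0.9533.
x_n/x₀ = e^(−nδ) ≤ 0.25; take ln: n ≥ ln(1/0.25)/δ = 1.386/0.9533 = 1.454.
So 2 complete cycles are required.

2 cycles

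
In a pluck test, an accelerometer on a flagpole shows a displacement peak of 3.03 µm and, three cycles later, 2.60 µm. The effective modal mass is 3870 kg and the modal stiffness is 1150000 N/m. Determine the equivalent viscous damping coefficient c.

1080 N·s/m

Logarithmic decrement δ = (1/n)·ln(x₀/x_n) = (1/3)·ln(3.03/2.60) = (1/3)·ln(1.165) = 0.05102.
ζ = δ/√(4π² + δ²) = 0.05102/√(39.48 + 0.00260) = 0.05102/6.283 = 0.008119.
c = ζ · 2√(km) = 0.008119 × 2√(1150000 × 3870) = 0.008119 × 133400 = 1083 N·s/m.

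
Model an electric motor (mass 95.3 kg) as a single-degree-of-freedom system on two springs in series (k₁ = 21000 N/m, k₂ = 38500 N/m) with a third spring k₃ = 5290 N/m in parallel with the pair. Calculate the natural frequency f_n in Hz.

Series pair: k_s = k₁k₂/(k₁+k₂) = (21000)(38500)/(21000 + 38500) = 13590 N/m. In parallel with k₃: k_eq = 13590 + 5290 = 18880 N/m.
ω_n = √(k_eq/m) = √(18880/95.3) = √198.1 = 14.07 rad/s.
f_n = ω_n/(2π) = 14.07/6.283 = 2.240 Hz.

2.24 Hz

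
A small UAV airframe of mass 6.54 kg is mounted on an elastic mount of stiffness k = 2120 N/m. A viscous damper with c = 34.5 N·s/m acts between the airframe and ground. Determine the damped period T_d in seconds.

0.353 s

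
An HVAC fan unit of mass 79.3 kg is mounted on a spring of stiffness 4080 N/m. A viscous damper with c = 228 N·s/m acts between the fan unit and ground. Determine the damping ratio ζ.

0.200

ω_n = √(k/m) = √(4080/79.3) = 7.173 rad/s.
Critical damping c_c = 2√(k·m) = 2√(4080 × 79.3) = 1138 N·s/m, so ζ = c/c_c = 228/1138 = 0.2004.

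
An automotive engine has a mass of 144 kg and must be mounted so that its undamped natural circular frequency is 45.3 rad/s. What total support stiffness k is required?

296000 N/m

k = m·ω_n² = 144 × 45.30² = 144 × 2052 = 295500 N/m.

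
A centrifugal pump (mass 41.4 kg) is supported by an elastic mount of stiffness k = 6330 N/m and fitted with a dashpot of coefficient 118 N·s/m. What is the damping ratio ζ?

ω_n = √(k/m) = √(6330/41.4) = 12.37 rad/s.
Critical damping c_c = 2√(k·m) = 2√(6330 × 41.4) = 1024 N·s/m, so ζ = c/c_c = 118/1024 = 0.1153.

0.115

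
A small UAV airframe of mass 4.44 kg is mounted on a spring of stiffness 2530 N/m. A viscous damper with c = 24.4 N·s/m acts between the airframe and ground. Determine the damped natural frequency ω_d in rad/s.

23.7 rad/s

ω_n = √(k/m) = √(2530/4.44) = 23.87 rad/s.
Critical damping c_c = 2√(k·m) = 2√(2530 × 4.44) = 212.0 N·s/m, so ζ = c/c_c = 24.4/212.0 = 0.1151.
ω_d = ω_n√(1 − ζ²) = 23.87 × √(1 − 0.0133) = 23.71 rad/s.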